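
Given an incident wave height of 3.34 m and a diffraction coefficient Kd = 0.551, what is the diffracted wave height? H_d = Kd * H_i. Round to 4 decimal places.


H_d = Kd * H_i
H_d = 0.551 * 3.34
H_d = 1.8403 m

1.8403


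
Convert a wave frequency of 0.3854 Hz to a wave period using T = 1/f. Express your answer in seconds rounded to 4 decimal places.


T = 1 / f
T = 1 / 0.3854
T = 2.5947 s

2.5947


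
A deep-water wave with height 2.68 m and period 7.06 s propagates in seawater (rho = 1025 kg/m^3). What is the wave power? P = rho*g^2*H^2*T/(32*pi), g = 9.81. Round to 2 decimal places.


P = rho * g^2 * H^2 * T / (32 * pi)
P = 1025 * 9.81^2 * 2.68^2 * 7.06 / (32 * pi)
P = 1025 * 96.2361 * 7.1824 * 7.06 / 100.53096
P = 49754.95 W/m

49754.95


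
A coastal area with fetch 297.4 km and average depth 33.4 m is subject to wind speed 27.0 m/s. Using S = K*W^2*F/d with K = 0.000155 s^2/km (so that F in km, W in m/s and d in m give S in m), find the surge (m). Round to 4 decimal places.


S = K * W^2 * F / d
W^2 = 27.0^2 = 729.00
S = 0.000155 * 729.00 * 297.4 / 33.4
Numerator = 0.000155 * 729.00 * 297.4 = 33.604713
S = 33.604713 / 33.4 = 1.0061 m

1.0061


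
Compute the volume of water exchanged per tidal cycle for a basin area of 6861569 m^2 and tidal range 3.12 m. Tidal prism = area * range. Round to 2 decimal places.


Tidal prism = Area * Tidal range
P = 6861569 * 3.12
P = 21408095.28 m^3

21408095.28


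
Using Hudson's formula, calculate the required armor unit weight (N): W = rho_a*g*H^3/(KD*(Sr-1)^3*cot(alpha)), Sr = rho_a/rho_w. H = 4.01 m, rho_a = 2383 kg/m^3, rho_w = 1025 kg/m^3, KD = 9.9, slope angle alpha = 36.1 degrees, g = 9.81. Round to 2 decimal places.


Sr = rho_a / rho_w = 2383 / 1025 = 2.324878
(Sr - 1) = 1.324878
(Sr - 1)^3 = 2.325561
cot(36.1) = 1 / tan(36.1) = 1 / 0.729213 = 1.371342
Numerator = 2383 * 9.81 * 4.01^3 = 1507391.8665
Denominator = 9.9 * 2.325561 * 1.371342 = 31.572486
W = 1507391.8665 / 31.572486
W = 47743.84 N

47743.84


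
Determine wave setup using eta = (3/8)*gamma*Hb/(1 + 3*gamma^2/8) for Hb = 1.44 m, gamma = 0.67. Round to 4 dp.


eta = (3/8) * gamma * Hb / (1 + 3*gamma^2/8)
Numerator = (3/8) * 0.67 * 1.44 = 0.361800
Denominator = 1 + 3*0.67^2/8 = 1 + 0.168338 = 1.168338
eta = 0.361800 / 1.168338
eta = 0.3097 m

0.3097


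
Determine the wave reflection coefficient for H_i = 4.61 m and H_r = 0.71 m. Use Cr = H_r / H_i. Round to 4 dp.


Cr = H_r / H_i
Cr = 0.71 / 4.61
Cr = 0.1540

0.1540


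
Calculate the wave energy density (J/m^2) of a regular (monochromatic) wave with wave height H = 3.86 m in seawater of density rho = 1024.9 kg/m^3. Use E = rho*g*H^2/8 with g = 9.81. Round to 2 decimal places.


E = (1/8) * rho * g * H^2
E = (1/8) * 1024.9 * 9.81 * 3.86^2
E = 0.125 * 1024.9 * 9.81 * 14.8996
E = 18725.57 J/m^2

18725.57


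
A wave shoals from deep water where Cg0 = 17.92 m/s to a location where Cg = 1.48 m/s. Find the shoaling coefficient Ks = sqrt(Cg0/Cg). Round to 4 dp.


Ks = sqrt(Cg0 / Cg)
Ks = sqrt(17.92 / 1.48)
Ks = sqrt(12.1081)
Ks = 3.4797

3.4797


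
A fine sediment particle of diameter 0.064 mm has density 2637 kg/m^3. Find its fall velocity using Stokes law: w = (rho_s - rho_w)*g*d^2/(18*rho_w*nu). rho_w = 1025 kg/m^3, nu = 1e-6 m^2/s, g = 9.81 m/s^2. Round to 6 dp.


w = (rho_s - rho_w) * g * d^2 / (18 * rho_w * nu)
d = 0.064 mm = 0.000064 m
rho_s - rho_w = 2637 - 1025 = 1612
Numerator = 1612 * 9.81 * (0.000064)^2 = 0.000064772997
Denominator = 18 * 1025 * 1e-6 = 0.018450
w = 0.003511 m/s

0.003511


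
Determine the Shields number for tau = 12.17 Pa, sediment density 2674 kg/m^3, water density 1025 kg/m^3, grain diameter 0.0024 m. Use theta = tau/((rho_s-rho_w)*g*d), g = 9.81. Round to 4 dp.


theta = tau / ((rho_s - rho_w) * g * d)
rho_s - rho_w = 2674 - 1025 = 1649
Denominator = 1649 * 9.81 * 0.0024 = 38.824056
theta = 12.17 / 38.824056
theta = 0.3135

0.3135


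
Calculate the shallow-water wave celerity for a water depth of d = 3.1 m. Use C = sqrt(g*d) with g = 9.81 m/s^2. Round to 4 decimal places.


Using the shallow-water approximation:
C = sqrt(g * d) = sqrt(9.81 * 3.1)
C = sqrt(30.4110)
C = 5.5146 m/s

5.5146


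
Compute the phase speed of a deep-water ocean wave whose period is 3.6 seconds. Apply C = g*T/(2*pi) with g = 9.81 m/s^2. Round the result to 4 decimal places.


We use the deep-water celerity formula:
C = g * T / (2 * pi)
C = 9.81 * 3.6 / (2 * 3.14159...)
C = 35.316000 / 6.283185
C = 5.6207 m/s

5.6207


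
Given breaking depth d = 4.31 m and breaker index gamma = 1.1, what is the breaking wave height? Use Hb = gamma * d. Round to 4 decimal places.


Hb = gamma * d
Hb = 1.1 * 4.31
Hb = 4.7410 m

4.7410


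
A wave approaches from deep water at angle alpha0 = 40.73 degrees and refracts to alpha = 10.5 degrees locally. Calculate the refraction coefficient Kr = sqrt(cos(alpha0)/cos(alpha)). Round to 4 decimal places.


Kr = sqrt(cos(alpha0) / cos(alpha))
cos(40.73) = 0.757793
cos(10.5) = 0.983255
Kr = sqrt(0.757793 / 0.983255)
Kr = sqrt(0.770698)
Kr = 0.8779

0.8779


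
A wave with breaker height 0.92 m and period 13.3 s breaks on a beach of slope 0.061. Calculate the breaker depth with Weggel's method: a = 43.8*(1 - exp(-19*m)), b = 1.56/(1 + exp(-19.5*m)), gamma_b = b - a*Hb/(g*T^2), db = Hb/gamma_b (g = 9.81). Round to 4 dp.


a = 43.8 * (1 - exp(-19 * m))
exp(-19 * 0.061) = exp(-1.1590) = 0.313800
a = 43.8 * (1 - 0.313800) = 30.055568
b = 1.56 / (1 + exp(-19.5 * m))
exp(-19.5 * 0.061) = exp(-1.1895) = 0.304373
b = 1.56 / (1 + 0.304373) = 1.195977
Hb / (g * T^2) = 0.92 / (9.81 * 13.3^2) = 0.92 / 1735.2909 = 0.00053017
gamma_b = b - a * Hb/(g*T^2) = 1.195977 - 30.055568 * 0.00053017 = 1.180042
db = Hb / gamma_b = 0.92 / 1.180042
db = 0.7796 m

0.7796


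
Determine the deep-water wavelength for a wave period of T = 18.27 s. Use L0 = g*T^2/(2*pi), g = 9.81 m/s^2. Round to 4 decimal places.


L0 = g * T^2 / (2 * pi)
L0 = 9.81 * 18.27^2 / (2 * pi)
L0 = 9.81 * 333.7929 / 6.28319
L0 = 3274.5083 / 6.28319
L0 = 521.1542 m

521.1542


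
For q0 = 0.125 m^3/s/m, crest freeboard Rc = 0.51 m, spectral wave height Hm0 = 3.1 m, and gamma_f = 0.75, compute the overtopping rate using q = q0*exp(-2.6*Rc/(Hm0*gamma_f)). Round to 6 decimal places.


q = q0 * exp(-2.6 * Rc / (Hm0 * gamma_f))
Exponent = -2.6 * 0.51 / (3.1 * 0.75)
= -2.6 * 0.51 / 2.3250
= -0.570323
exp(-0.570323) = 0.565343
q = 0.125 * 0.565343
q = 0.070668 m^3/s/m

0.070668


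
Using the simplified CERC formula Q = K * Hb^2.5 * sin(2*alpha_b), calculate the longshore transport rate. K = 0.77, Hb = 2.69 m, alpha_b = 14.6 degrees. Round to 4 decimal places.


Q = K * Hb^2.5 * sin(2 * alpha_b)
Hb^2.5 = 2.69^2.5 = 11.868086
sin(2 * 14.6) = sin(29.2) = 0.487860
Q = 0.77 * 11.868086 * 0.487860
Q = 4.4583 m^3/s

4.4583


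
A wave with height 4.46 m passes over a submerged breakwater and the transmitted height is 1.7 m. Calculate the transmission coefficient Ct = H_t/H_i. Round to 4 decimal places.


Ct = H_t / H_i
Ct = 1.7 / 4.46
Ct = 0.3812

0.3812


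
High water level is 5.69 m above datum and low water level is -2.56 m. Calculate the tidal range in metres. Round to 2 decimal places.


Tidal range = High water - Low water
Tidal range = 5.69 - (-2.56)
Tidal range = 8.25 m

8.25


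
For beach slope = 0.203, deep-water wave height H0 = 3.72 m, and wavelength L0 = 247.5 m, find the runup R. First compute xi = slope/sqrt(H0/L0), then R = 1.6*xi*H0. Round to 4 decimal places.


xi = slope / sqrt(H0/L0)
H0/L0 = 3.72/247.5 = 0.015030
sqrt(0.015030) = 0.122598
xi = 0.203 / 0.122598 = 1.655816
R = 1.6 * xi * H0 = 1.6 * 1.655816 * 3.72
R = 9.8554 m

9.8554


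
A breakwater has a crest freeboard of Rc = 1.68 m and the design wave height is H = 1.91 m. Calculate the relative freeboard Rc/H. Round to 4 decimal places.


Relative freeboard = Rc / H
= 1.68 / 1.91
= 0.8796

0.8796


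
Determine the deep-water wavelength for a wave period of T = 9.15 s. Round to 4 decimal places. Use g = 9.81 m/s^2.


L0 = g * T^2 / (2 * pi)
L0 = 9.81 * 9.15^2 / (2 * pi)
L0 = 9.81 * 83.7225 / 6.28319
L0 = 821.3177 / 6.28319
L0 = 130.7168 m

130.7168


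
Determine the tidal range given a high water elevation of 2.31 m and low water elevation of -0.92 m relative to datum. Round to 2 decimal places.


Tidal range = High water - Low water
Tidal range = 2.31 - (-0.92)
Tidal range = 3.23 m

3.23


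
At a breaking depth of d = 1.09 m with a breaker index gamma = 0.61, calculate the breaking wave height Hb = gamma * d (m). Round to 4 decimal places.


Hb = gamma * d
Hb = 0.61 * 1.09
Hb = 0.6649 m

0.6649


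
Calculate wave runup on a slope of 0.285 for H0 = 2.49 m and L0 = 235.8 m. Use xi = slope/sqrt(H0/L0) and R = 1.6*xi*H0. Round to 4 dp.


xi = slope / sqrt(H0/L0)
H0/L0 = 2.49/235.8 = 0.010560
sqrt(0.010560) = 0.102761
xi = 0.285 / 0.102761 = 2.773429
R = 1.6 * xi * H0 = 1.6 * 2.773429 * 2.49
R = 11.0493 m

11.0493


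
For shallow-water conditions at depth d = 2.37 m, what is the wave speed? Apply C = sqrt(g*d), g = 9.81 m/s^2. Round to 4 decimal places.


Using the shallow-water approximation:
C = sqrt(g * d) = sqrt(9.81 * 2.37)
C = sqrt(23.2497)
C = 4.8218 m/s

4.8218


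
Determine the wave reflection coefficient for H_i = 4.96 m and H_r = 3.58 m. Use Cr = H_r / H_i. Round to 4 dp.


Cr = H_r / H_i
Cr = 3.58 / 4.96
Cr = 0.7218

0.7218


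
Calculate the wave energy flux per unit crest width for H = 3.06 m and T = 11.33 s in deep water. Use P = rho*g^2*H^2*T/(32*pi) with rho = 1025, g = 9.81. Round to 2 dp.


P = rho * g^2 * H^2 * T / (32 * pi)
P = 1025 * 9.81^2 * 3.06^2 * 11.33 / (32 * pi)
P = 1025 * 96.2361 * 9.3636 * 11.33 / 100.53096
P = 104096.18 W/m

104096.18


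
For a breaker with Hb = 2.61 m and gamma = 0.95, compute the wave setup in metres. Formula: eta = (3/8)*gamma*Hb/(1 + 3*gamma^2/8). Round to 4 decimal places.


eta = (3/8) * gamma * Hb / (1 + 3*gamma^2/8)
Numerator = (3/8) * 0.95 * 2.61 = 0.929812
Denominator = 1 + 3*0.95^2/8 = 1 + 0.338438 = 1.338438
eta = 0.929812 / 1.338438
eta = 0.6947 m

0.6947


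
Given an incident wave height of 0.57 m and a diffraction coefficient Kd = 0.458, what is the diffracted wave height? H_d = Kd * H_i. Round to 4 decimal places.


H_d = Kd * H_i
H_d = 0.458 * 0.57
H_d = 0.2611 m

0.2611


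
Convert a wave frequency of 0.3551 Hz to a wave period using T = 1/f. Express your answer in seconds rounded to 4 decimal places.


T = 1 / f
T = 1 / 0.3551
T = 2.8161 s

2.8161


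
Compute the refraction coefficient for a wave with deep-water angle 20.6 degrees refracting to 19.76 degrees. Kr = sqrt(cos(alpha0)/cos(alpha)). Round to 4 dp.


Kr = sqrt(cos(alpha0) / cos(alpha))
cos(20.6) = 0.936060
cos(19.76) = 0.941117
Kr = sqrt(0.936060 / 0.941117)
Kr = sqrt(0.994626)
Kr = 0.9973

0.9973


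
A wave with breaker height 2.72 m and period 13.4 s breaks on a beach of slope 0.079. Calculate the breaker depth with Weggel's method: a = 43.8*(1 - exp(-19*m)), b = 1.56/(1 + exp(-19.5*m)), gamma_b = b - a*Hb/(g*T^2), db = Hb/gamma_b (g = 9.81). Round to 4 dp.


a = 43.8 * (1 - exp(-19 * m))
exp(-19 * 0.079) = exp(-1.5010) = 0.222907
a = 43.8 * (1 - 0.222907) = 34.036667
b = 1.56 / (1 + exp(-19.5 * m))
exp(-19.5 * 0.079) = exp(-1.5405) = 0.214274
b = 1.56 / (1 + 0.214274) = 1.284718
Hb / (g * T^2) = 2.72 / (9.81 * 13.4^2) = 2.72 / 1761.4836 = 0.00154415
gamma_b = b - a * Hb/(g*T^2) = 1.284718 - 34.036667 * 0.00154415 = 1.232161
db = Hb / gamma_b = 2.72 / 1.232161
db = 2.2075 m

2.2075


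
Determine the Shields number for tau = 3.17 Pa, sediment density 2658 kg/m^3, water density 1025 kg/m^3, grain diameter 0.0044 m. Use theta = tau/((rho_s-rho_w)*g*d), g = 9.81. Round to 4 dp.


theta = tau / ((rho_s - rho_w) * g * d)
rho_s - rho_w = 2658 - 1025 = 1633
Denominator = 1633 * 9.81 * 0.0044 = 70.486812
theta = 3.17 / 70.486812
theta = 0.0450

0.0450


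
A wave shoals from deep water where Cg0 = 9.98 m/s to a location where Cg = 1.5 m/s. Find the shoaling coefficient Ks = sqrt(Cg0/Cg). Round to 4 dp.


Ks = sqrt(Cg0 / Cg)
Ks = sqrt(9.98 / 1.5)
Ks = sqrt(6.6533)
Ks = 2.5794

2.5794


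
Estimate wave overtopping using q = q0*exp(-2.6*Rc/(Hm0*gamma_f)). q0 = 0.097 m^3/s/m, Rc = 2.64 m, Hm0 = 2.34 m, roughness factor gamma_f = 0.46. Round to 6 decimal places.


q = q0 * exp(-2.6 * Rc / (Hm0 * gamma_f))
Exponent = -2.6 * 2.64 / (2.34 * 0.46)
= -2.6 * 2.64 / 1.0764
= -6.376812
exp(-6.376812) = 0.001701
q = 0.097 * 0.001701
q = 0.000165 m^3/s/m

0.000165


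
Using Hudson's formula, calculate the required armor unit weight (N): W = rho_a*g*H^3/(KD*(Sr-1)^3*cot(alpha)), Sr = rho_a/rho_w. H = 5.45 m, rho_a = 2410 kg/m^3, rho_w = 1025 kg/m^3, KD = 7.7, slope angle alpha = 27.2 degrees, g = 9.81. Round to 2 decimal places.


Sr = rho_a / rho_w = 2410 / 1025 = 2.351220
(Sr - 1) = 1.351220
(Sr - 1)^3 = 2.467049
cot(27.2) = 1 / tan(27.2) = 1 / 0.513930 = 1.945790
Numerator = 2410 * 9.81 * 5.45^3 = 3827150.6401
Denominator = 7.7 * 2.467049 * 1.945790 = 36.962754
W = 3827150.6401 / 36.962754
W = 103540.73 N

103540.73


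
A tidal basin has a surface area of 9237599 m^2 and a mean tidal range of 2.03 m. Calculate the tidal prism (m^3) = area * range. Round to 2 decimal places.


Tidal prism = Area * Tidal range
P = 9237599 * 2.03
P = 18752325.97 m^3

18752325.97


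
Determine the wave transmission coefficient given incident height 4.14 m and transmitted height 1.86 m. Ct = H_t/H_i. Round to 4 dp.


Ct = H_t / H_i
Ct = 1.86 / 4.14
Ct = 0.4493

0.4493


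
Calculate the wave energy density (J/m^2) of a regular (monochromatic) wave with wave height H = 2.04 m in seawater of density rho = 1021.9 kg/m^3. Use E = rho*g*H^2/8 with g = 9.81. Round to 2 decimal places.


E = (1/8) * rho * g * H^2
E = (1/8) * 1021.9 * 9.81 * 2.04^2
E = 0.125 * 1021.9 * 9.81 * 4.1616
E = 5214.92 J/m^2

5214.92


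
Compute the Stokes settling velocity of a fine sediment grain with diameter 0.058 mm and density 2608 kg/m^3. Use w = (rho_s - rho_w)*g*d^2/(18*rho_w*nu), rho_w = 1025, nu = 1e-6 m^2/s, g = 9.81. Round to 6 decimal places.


w = (rho_s - rho_w) * g * d^2 / (18 * rho_w * nu)
d = 0.058 mm = 0.000058 m
rho_s - rho_w = 2608 - 1025 = 1583
Numerator = 1583 * 9.81 * (0.000058)^2 = 0.000052240330
Denominator = 18 * 1025 * 1e-6 = 0.018450
w = 0.002831 m/s

0.002831


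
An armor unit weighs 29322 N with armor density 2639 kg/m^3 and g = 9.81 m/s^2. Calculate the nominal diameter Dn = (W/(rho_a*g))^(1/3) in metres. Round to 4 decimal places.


V = W / (rho_a * g)
V = 29322 / (2639 * 9.81)
V = 29322 / 25888.59
V = 1.132623 m^3
Dn = V^(1/3) = 1.132623^(1/3)
Dn = 1.0424 m

1.0424


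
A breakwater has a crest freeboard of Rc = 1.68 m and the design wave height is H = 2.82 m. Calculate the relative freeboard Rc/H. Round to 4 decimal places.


Relative freeboard = Rc / H
= 1.68 / 2.82
= 0.5957

0.5957


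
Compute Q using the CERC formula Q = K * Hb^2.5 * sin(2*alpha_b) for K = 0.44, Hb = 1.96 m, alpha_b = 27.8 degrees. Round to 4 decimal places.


Q = K * Hb^2.5 * sin(2 * alpha_b)
Hb^2.5 = 1.96^2.5 = 5.378240
sin(2 * 27.8) = sin(55.6) = 0.825113
Q = 0.44 * 5.378240 * 0.825113
Q = 1.9526 m^3/s

1.9526


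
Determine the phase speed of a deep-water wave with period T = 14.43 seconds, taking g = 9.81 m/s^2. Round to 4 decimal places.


We use the deep-water celerity formula:
C = g * T / (2 * pi)
C = 9.81 * 14.43 / (2 * 3.14159...)
C = 141.558300 / 6.283185
C = 22.5297 m/s

22.5297


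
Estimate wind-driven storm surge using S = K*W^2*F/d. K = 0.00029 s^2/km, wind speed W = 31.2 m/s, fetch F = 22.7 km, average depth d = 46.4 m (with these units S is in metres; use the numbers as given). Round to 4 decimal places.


S = K * W^2 * F / d
W^2 = 31.2^2 = 973.44
S = 0.00029 * 973.44 * 22.7 / 46.4
Numerator = 0.00029 * 973.44 * 22.7 = 6.408156
S = 6.408156 / 46.4 = 0.1381 m

0.1381


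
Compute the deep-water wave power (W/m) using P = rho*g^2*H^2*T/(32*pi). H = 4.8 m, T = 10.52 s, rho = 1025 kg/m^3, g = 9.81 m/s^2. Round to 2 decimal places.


P = rho * g^2 * H^2 * T / (32 * pi)
P = 1025 * 9.81^2 * 4.8^2 * 10.52 / (32 * pi)
P = 1025 * 96.2361 * 23.0400 * 10.52 / 100.53096
P = 237826.50 W/m

237826.50


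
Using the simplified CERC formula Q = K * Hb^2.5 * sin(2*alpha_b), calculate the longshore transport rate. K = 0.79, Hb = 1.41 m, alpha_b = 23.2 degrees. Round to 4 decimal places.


Q = K * Hb^2.5 * sin(2 * alpha_b)
Hb^2.5 = 1.41^2.5 = 2.360738
sin(2 * 23.2) = sin(46.4) = 0.724172
Q = 0.79 * 2.360738 * 0.724172
Q = 1.3506 m^3/s

1.3506


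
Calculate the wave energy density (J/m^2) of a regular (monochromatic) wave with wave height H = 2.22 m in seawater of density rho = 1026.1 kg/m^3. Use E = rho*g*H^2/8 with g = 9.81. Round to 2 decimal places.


E = (1/8) * rho * g * H^2
E = (1/8) * 1026.1 * 9.81 * 2.22^2
E = 0.125 * 1026.1 * 9.81 * 4.9284
E = 6201.18 J/m^2

6201.18


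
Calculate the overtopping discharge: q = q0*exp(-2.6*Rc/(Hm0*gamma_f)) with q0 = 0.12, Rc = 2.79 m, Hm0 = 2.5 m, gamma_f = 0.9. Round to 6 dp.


q = q0 * exp(-2.6 * Rc / (Hm0 * gamma_f))
Exponent = -2.6 * 2.79 / (2.5 * 0.9)
= -2.6 * 2.79 / 2.2500
= -3.224000
exp(-3.224000) = 0.039796
q = 0.12 * 0.039796
q = 0.004775 m^3/s/m

0.004775


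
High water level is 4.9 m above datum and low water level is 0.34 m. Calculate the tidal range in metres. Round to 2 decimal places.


Tidal range = High water - Low water
Tidal range = 4.9 - (0.34)
Tidal range = 4.56 m

4.56


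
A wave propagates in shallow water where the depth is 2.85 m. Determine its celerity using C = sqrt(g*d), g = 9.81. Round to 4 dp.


Using the shallow-water approximation:
C = sqrt(g * d) = sqrt(9.81 * 2.85)
C = sqrt(27.9585)
C = 5.2876 m/s

5.2876


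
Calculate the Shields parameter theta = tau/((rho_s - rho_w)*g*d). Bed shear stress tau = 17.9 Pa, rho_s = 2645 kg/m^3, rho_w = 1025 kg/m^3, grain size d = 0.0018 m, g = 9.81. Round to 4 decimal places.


theta = tau / ((rho_s - rho_w) * g * d)
rho_s - rho_w = 2645 - 1025 = 1620
Denominator = 1620 * 9.81 * 0.0018 = 28.605960
theta = 17.9 / 28.605960
theta = 0.6257

0.6257


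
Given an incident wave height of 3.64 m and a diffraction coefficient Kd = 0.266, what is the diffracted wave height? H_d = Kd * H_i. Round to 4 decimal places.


H_d = Kd * H_i
H_d = 0.266 * 3.64
H_d = 0.9682 m

0.9682


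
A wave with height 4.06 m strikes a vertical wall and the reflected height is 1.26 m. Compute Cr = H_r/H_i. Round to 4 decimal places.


Cr = H_r / H_i
Cr = 1.26 / 4.06
Cr = 0.3103

0.3103


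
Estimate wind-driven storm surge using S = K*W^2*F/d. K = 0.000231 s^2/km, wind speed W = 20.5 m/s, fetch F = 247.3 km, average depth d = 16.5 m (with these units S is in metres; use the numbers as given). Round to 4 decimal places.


S = K * W^2 * F / d
W^2 = 20.5^2 = 420.25
S = 0.000231 * 420.25 * 247.3 / 16.5
Numerator = 0.000231 * 420.25 * 247.3 = 24.007328
S = 24.007328 / 16.5 = 1.4550 m

1.4550


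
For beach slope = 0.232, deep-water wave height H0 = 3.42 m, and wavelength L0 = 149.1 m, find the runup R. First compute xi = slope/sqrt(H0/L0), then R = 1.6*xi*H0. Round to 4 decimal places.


xi = slope / sqrt(H0/L0)
H0/L0 = 3.42/149.1 = 0.022938
sqrt(0.022938) = 0.151452
xi = 0.232 / 0.151452 = 1.531841
R = 1.6 * xi * H0 = 1.6 * 1.531841 * 3.42
R = 8.3822 m

8.3822


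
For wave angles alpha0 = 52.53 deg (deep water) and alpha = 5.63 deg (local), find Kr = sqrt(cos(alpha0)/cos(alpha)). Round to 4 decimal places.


Kr = sqrt(cos(alpha0) / cos(alpha))
cos(52.53) = 0.608346
cos(5.63) = 0.995176
Kr = sqrt(0.608346 / 0.995176)
Kr = sqrt(0.611295)
Kr = 0.7819

0.7819


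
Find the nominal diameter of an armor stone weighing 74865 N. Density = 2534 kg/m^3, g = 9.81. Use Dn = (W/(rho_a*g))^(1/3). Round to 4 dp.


V = W / (rho_a * g)
V = 74865 / (2534 * 9.81)
V = 74865 / 24858.54
V = 3.011641 m^3
Dn = V^(1/3) = 3.011641^(1/3)
Dn = 1.4441 m

1.4441


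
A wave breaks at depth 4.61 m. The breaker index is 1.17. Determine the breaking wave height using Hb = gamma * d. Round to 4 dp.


Hb = gamma * d
Hb = 1.17 * 4.61
Hb = 5.3937 m

5.3937


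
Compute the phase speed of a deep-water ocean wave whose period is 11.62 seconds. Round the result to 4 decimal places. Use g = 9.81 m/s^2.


We use the deep-water celerity formula:
C = g * T / (2 * pi)
C = 9.81 * 11.62 / (2 * 3.14159...)
C = 113.992200 / 6.283185
C = 18.1424 m/s

18.1424


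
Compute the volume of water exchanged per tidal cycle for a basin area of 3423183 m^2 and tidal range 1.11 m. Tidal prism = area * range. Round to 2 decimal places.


Tidal prism = Area * Tidal range
P = 3423183 * 1.11
P = 3799733.13 m^3

3799733.13


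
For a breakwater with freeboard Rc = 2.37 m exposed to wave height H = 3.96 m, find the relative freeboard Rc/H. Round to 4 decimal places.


Relative freeboard = Rc / H
= 2.37 / 3.96
= 0.5985

0.5985


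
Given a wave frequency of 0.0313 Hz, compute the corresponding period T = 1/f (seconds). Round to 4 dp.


T = 1 / f
T = 1 / 0.0313
T = 31.9489 s

31.9489


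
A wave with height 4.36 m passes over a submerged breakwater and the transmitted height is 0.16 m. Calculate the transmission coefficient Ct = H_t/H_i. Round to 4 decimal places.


Ct = H_t / H_i
Ct = 0.16 / 4.36
Ct = 0.0367

0.0367


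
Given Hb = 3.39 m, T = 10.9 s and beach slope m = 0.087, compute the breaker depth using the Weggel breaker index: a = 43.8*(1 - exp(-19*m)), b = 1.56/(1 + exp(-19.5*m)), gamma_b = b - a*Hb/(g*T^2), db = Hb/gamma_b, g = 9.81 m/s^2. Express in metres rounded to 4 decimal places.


a = 43.8 * (1 - exp(-19 * m))
exp(-19 * 0.087) = exp(-1.6530) = 0.191475
a = 43.8 * (1 - 0.191475) = 35.413412
b = 1.56 / (1 + exp(-19.5 * m))
exp(-19.5 * 0.087) = exp(-1.6965) = 0.183324
b = 1.56 / (1 + 0.183324) = 1.318320
Hb / (g * T^2) = 3.39 / (9.81 * 10.9^2) = 3.39 / 1165.5261 = 0.00290856
gamma_b = b - a * Hb/(g*T^2) = 1.318320 - 35.413412 * 0.00290856 = 1.215318
db = Hb / gamma_b = 3.39 / 1.215318
db = 2.7894 m

2.7894


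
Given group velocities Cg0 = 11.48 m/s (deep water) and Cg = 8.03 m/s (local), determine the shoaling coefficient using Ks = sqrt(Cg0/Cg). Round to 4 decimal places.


Ks = sqrt(Cg0 / Cg)
Ks = sqrt(11.48 / 8.03)
Ks = sqrt(1.4296)
Ks = 1.1957

1.1957


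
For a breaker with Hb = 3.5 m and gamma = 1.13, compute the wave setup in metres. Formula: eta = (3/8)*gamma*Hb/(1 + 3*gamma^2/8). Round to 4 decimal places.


eta = (3/8) * gamma * Hb / (1 + 3*gamma^2/8)
Numerator = (3/8) * 1.13 * 3.5 = 1.483125
Denominator = 1 + 3*1.13^2/8 = 1 + 0.478838 = 1.478838
eta = 1.483125 / 1.478838
eta = 1.0029 m

1.0029


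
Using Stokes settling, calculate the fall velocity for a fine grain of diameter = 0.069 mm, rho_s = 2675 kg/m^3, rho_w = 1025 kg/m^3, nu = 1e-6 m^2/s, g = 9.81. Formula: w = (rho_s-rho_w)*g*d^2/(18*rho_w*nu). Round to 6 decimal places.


w = (rho_s - rho_w) * g * d^2 / (18 * rho_w * nu)
d = 0.069 mm = 0.000069 m
rho_s - rho_w = 2675 - 1025 = 1650
Numerator = 1650 * 9.81 * (0.000069)^2 = 0.000077063927
Denominator = 18 * 1025 * 1e-6 = 0.018450
w = 0.004177 m/s

0.004177


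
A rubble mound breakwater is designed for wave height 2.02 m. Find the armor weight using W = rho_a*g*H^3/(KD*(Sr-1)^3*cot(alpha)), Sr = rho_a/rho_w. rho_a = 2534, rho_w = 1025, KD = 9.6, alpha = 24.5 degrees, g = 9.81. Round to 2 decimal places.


Sr = rho_a / rho_w = 2534 / 1025 = 2.472195
(Sr - 1) = 1.472195
(Sr - 1)^3 = 3.190775
cot(24.5) = 1 / tan(24.5) = 1 / 0.455726 = 2.194300
Numerator = 2534 * 9.81 * 2.02^3 = 204894.2290
Denominator = 9.6 * 3.190775 * 2.194300 = 67.214552
W = 204894.2290 / 67.214552
W = 3048.36 N

3048.36


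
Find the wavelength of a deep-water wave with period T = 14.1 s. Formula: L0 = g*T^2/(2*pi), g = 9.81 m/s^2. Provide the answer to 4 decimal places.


L0 = g * T^2 / (2 * pi)
L0 = 9.81 * 14.1^2 / (2 * pi)
L0 = 9.81 * 198.8100 / 6.28319
L0 = 1950.3261 / 6.28319
L0 = 310.4040 m

310.4040


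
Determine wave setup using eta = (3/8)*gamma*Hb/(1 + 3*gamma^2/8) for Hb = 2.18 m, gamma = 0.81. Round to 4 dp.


eta = (3/8) * gamma * Hb / (1 + 3*gamma^2/8)
Numerator = (3/8) * 0.81 * 2.18 = 0.662175
Denominator = 1 + 3*0.81^2/8 = 1 + 0.246038 = 1.246038
eta = 0.662175 / 1.246038
eta = 0.5314 m

0.5314


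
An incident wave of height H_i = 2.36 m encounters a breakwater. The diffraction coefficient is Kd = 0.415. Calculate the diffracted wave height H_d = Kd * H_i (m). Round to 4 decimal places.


H_d = Kd * H_i
H_d = 0.415 * 2.36
H_d = 0.9794 m

0.9794


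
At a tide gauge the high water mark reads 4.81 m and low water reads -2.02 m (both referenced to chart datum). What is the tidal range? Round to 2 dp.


Tidal range = High water - Low water
Tidal range = 4.81 - (-2.02)
Tidal range = 6.83 m

6.83


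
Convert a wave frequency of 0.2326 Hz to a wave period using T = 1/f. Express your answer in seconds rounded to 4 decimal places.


T = 1 / f
T = 1 / 0.2326
T = 4.2992 s

4.2992


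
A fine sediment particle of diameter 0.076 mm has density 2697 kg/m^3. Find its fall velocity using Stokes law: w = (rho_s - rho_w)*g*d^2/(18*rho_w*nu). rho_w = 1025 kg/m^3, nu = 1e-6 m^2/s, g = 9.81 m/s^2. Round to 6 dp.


w = (rho_s - rho_w) * g * d^2 / (18 * rho_w * nu)
d = 0.076 mm = 0.000076 m
rho_s - rho_w = 2697 - 1025 = 1672
Numerator = 1672 * 9.81 * (0.000076)^2 = 0.000094739800
Denominator = 18 * 1025 * 1e-6 = 0.018450
w = 0.005135 m/s

0.005135


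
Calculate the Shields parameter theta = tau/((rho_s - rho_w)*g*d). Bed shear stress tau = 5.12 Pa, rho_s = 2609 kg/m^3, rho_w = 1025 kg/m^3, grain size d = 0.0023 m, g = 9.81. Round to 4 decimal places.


theta = tau / ((rho_s - rho_w) * g * d)
rho_s - rho_w = 2609 - 1025 = 1584
Denominator = 1584 * 9.81 * 0.0023 = 35.739792
theta = 5.12 / 35.739792
theta = 0.1433

0.1433


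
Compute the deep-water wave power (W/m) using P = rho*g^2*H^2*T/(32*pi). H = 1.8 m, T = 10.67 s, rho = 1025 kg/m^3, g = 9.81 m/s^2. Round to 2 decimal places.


P = rho * g^2 * H^2 * T / (32 * pi)
P = 1025 * 9.81^2 * 1.8^2 * 10.67 / (32 * pi)
P = 1025 * 96.2361 * 3.2400 * 10.67 / 100.53096
P = 33921.22 W/m

33921.22


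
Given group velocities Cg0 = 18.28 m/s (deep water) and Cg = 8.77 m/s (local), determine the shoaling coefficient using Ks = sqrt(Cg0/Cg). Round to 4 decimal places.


Ks = sqrt(Cg0 / Cg)
Ks = sqrt(18.28 / 8.77)
Ks = sqrt(2.0844)
Ks = 1.4437

1.4437


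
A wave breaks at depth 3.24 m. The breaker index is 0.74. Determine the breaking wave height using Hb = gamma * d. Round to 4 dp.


Hb = gamma * d
Hb = 0.74 * 3.24
Hb = 2.3976 m

2.3976


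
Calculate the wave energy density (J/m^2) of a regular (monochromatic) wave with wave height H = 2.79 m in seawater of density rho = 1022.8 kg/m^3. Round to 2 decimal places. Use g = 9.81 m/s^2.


E = (1/8) * rho * g * H^2
E = (1/8) * 1022.8 * 9.81 * 2.79^2
E = 0.125 * 1022.8 * 9.81 * 7.7841
E = 9762.88 J/m^2

9762.88


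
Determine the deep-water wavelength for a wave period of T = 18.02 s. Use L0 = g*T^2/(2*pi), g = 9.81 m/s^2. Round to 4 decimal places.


L0 = g * T^2 / (2 * pi)
L0 = 9.81 * 18.02^2 / (2 * pi)
L0 = 9.81 * 324.7204 / 6.28319
L0 = 3185.5071 / 6.28319
L0 = 506.9892 m

506.9892


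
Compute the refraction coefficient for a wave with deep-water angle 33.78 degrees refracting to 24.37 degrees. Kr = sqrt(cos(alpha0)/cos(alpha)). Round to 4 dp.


Kr = sqrt(cos(alpha0) / cos(alpha))
cos(33.78) = 0.831179
cos(24.37) = 0.910900
Kr = sqrt(0.831179 / 0.910900)
Kr = sqrt(0.912481)
Kr = 0.9552

0.9552


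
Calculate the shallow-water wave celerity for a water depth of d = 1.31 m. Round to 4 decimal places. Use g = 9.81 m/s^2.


Using the shallow-water approximation:
C = sqrt(g * d) = sqrt(9.81 * 1.31)
C = sqrt(12.8511)
C = 3.5848 m/s

3.5848


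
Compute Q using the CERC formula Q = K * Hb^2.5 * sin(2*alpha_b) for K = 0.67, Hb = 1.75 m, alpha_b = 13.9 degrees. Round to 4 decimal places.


Q = K * Hb^2.5 * sin(2 * alpha_b)
Hb^2.5 = 1.75^2.5 = 4.051307
sin(2 * 13.9) = sin(27.8) = 0.466387
Q = 0.67 * 4.051307 * 0.466387
Q = 1.2659 m^3/s

1.2659


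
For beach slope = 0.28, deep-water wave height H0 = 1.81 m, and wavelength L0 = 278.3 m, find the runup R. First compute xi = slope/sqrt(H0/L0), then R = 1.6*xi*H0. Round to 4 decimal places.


xi = slope / sqrt(H0/L0)
H0/L0 = 1.81/278.3 = 0.006504
sqrt(0.006504) = 0.080646
xi = 0.28 / 0.080646 = 3.471965
R = 1.6 * xi * H0 = 1.6 * 3.471965 * 1.81
R = 10.0548 m

10.0548


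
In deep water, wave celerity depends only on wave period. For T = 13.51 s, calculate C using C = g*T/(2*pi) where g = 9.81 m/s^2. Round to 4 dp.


We use the deep-water celerity formula:
C = g * T / (2 * pi)
C = 9.81 * 13.51 / (2 * 3.14159...)
C = 132.533100 / 6.283185
C = 21.0933 m/s

21.0933


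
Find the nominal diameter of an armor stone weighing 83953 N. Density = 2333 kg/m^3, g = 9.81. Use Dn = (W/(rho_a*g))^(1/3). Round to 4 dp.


V = W / (rho_a * g)
V = 83953 / (2333 * 9.81)
V = 83953 / 22886.73
V = 3.668196 m^3
Dn = V^(1/3) = 3.668196^(1/3)
Dn = 1.5422 m

1.5422


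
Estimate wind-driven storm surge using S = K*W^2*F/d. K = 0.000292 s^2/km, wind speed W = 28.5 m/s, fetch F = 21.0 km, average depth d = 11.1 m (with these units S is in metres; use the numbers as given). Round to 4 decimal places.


S = K * W^2 * F / d
W^2 = 28.5^2 = 812.25
S = 0.000292 * 812.25 * 21.0 / 11.1
Numerator = 0.000292 * 812.25 * 21.0 = 4.980717
S = 4.980717 / 11.1 = 0.4487 m

0.4487


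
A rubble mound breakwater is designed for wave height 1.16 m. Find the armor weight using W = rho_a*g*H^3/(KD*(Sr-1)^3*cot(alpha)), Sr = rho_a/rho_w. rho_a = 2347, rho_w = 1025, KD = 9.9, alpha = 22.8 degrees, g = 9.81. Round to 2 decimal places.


Sr = rho_a / rho_w = 2347 / 1025 = 2.289756
(Sr - 1) = 1.289756
(Sr - 1)^3 = 2.145472
cot(22.8) = 1 / tan(22.8) = 1 / 0.420361 = 2.378906
Numerator = 2347 * 9.81 * 1.16^3 = 35938.1788
Denominator = 9.9 * 2.145472 * 2.378906 = 50.528365
W = 35938.1788 / 50.528365
W = 711.25 N

711.25


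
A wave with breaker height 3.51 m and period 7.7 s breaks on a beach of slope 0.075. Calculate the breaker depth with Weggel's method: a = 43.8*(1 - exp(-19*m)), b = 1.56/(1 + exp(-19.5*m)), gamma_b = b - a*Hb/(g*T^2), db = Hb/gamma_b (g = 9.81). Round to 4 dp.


a = 43.8 * (1 - exp(-19 * m))
exp(-19 * 0.075) = exp(-1.4250) = 0.240508
a = 43.8 * (1 - 0.240508) = 33.265729
b = 1.56 / (1 + exp(-19.5 * m))
exp(-19.5 * 0.075) = exp(-1.4625) = 0.231656
b = 1.56 / (1 + 0.231656) = 1.266587
Hb / (g * T^2) = 3.51 / (9.81 * 7.7^2) = 3.51 / 581.6349 = 0.00603471
gamma_b = b - a * Hb/(g*T^2) = 1.266587 - 33.265729 * 0.00603471 = 1.065838
db = Hb / gamma_b = 3.51 / 1.065838
db = 3.2932 m

3.2932


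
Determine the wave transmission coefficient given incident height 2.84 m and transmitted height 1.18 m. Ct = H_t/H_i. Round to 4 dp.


Ct = H_t / H_i
Ct = 1.18 / 2.84
Ct = 0.4155

0.4155


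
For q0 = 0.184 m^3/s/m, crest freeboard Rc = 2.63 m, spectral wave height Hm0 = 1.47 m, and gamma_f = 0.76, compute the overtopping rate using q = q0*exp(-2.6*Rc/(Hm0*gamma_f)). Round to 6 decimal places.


q = q0 * exp(-2.6 * Rc / (Hm0 * gamma_f))
Exponent = -2.6 * 2.63 / (1.47 * 0.76)
= -2.6 * 2.63 / 1.1172
= -6.120659
exp(-6.120659) = 0.002197
q = 0.184 * 0.002197
q = 0.000404 m^3/s/m

0.000404


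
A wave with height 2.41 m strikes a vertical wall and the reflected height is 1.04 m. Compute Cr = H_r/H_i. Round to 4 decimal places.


Cr = H_r / H_i
Cr = 1.04 / 2.41
Cr = 0.4315

0.4315


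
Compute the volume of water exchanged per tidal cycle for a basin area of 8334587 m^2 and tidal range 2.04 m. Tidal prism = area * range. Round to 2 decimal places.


Tidal prism = Area * Tidal range
P = 8334587 * 2.04
P = 17002557.48 m^3

17002557.48


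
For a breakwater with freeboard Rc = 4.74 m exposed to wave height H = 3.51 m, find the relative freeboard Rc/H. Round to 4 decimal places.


Relative freeboard = Rc / H
= 4.74 / 3.51
= 1.3504

1.3504


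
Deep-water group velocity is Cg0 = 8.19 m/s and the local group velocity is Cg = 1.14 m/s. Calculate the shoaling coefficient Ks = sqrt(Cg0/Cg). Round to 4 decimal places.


Ks = sqrt(Cg0 / Cg)
Ks = sqrt(8.19 / 1.14)
Ks = sqrt(7.1842)
Ks = 2.6803

2.6803


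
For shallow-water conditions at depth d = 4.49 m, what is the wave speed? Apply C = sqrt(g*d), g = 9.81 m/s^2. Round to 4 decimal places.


Using the shallow-water approximation:
C = sqrt(g * d) = sqrt(9.81 * 4.49)
C = sqrt(44.0469)
C = 6.6368 m/s

6.6368


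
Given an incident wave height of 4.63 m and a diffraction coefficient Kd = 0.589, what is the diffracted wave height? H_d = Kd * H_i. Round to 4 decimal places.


H_d = Kd * H_i
H_d = 0.589 * 4.63
H_d = 2.7271 m

2.7271


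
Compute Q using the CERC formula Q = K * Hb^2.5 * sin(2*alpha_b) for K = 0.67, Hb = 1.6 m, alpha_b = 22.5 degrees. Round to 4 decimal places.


Q = K * Hb^2.5 * sin(2 * alpha_b)
Hb^2.5 = 1.6^2.5 = 3.238172
sin(2 * 22.5) = sin(45.0) = 0.707107
Q = 0.67 * 3.238172 * 0.707107
Q = 1.5341 m^3/s

1.5341


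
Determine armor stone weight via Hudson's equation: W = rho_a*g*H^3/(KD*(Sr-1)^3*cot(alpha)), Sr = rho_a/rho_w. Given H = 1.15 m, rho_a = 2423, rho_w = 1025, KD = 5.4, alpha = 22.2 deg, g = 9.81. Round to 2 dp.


Sr = rho_a / rho_w = 2423 / 1025 = 2.363902
(Sr - 1) = 1.363902
(Sr - 1)^3 = 2.537172
cot(22.2) = 1 / tan(22.2) = 1 / 0.408092 = 2.450425
Numerator = 2423 * 9.81 * 1.15^3 = 36150.6360
Denominator = 5.4 * 2.537172 * 2.450425 = 33.572612
W = 36150.6360 / 33.572612
W = 1076.79 N

1076.79


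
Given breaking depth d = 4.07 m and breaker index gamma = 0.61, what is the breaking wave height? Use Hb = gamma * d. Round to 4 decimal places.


Hb = gamma * d
Hb = 0.61 * 4.07
Hb = 2.4827 m

2.4827


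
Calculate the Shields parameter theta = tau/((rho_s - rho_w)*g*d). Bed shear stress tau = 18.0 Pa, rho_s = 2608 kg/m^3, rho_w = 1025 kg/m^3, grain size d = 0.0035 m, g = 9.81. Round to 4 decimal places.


theta = tau / ((rho_s - rho_w) * g * d)
rho_s - rho_w = 2608 - 1025 = 1583
Denominator = 1583 * 9.81 * 0.0035 = 54.352305
theta = 18.0 / 54.352305
theta = 0.3312

0.3312


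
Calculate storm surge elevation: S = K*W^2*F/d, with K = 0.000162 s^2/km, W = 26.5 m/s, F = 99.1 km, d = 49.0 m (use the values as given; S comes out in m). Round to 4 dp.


S = K * W^2 * F / d
W^2 = 26.5^2 = 702.25
S = 0.000162 * 702.25 * 99.1 / 49.0
Numerator = 0.000162 * 702.25 * 99.1 = 11.274062
S = 11.274062 / 49.0 = 0.2301 m

0.2301


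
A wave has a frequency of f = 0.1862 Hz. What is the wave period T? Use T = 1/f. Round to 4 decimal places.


T = 1 / f
T = 1 / 0.1862
T = 5.3706 s

5.3706


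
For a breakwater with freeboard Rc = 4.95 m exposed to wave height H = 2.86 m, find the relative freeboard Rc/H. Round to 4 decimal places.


Relative freeboard = Rc / H
= 4.95 / 2.86
= 1.7308

1.7308


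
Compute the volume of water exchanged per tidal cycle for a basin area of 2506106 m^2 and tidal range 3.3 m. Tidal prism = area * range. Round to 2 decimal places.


Tidal prism = Area * Tidal range
P = 2506106 * 3.3
P = 8270149.80 m^3

8270149.80


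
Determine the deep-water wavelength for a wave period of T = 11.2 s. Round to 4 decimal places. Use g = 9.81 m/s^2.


L0 = g * T^2 / (2 * pi)
L0 = 9.81 * 11.2^2 / (2 * pi)
L0 = 9.81 * 125.4400 / 6.28319
L0 = 1230.5664 / 6.28319
L0 = 195.8507 m

195.8507


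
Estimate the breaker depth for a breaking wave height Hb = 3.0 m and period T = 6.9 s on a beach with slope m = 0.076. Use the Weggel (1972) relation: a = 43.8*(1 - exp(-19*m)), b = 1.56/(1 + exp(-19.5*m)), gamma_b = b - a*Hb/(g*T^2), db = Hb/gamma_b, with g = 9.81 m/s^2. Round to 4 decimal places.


a = 43.8 * (1 - exp(-19 * m))
exp(-19 * 0.076) = exp(-1.4440) = 0.235982
a = 43.8 * (1 - 0.235982) = 33.463991
b = 1.56 / (1 + exp(-19.5 * m))
exp(-19.5 * 0.076) = exp(-1.4820) = 0.227183
b = 1.56 / (1 + 0.227183) = 1.271204
Hb / (g * T^2) = 3.0 / (9.81 * 6.9^2) = 3.0 / 467.0541 = 0.00642324
gamma_b = b - a * Hb/(g*T^2) = 1.271204 - 33.463991 * 0.00642324 = 1.056257
db = Hb / gamma_b = 3.0 / 1.056257
db = 2.8402 m

2.8402


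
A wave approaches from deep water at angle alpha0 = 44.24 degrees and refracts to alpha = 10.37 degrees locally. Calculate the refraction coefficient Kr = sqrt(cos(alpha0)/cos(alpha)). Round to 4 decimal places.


Kr = sqrt(cos(alpha0) / cos(alpha))
cos(44.24) = 0.716424
cos(10.37) = 0.983666
Kr = sqrt(0.716424 / 0.983666)
Kr = sqrt(0.728320)
Kr = 0.8534

0.8534


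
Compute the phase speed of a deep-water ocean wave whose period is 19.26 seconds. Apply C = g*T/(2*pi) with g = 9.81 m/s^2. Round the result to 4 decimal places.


We use the deep-water celerity formula:
C = g * T / (2 * pi)
C = 9.81 * 19.26 / (2 * 3.14159...)
C = 188.940600 / 6.283185
C = 30.0708 m/s

30.0708


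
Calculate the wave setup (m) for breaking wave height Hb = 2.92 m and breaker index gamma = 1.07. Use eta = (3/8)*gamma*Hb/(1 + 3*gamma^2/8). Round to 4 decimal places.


eta = (3/8) * gamma * Hb / (1 + 3*gamma^2/8)
Numerator = (3/8) * 1.07 * 2.92 = 1.171650
Denominator = 1 + 3*1.07^2/8 = 1 + 0.429338 = 1.429338
eta = 1.171650 / 1.429338
eta = 0.8197 m

0.8197


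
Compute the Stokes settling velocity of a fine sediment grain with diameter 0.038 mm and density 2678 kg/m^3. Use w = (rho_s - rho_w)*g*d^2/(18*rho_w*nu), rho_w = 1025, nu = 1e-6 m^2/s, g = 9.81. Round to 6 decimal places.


w = (rho_s - rho_w) * g * d^2 / (18 * rho_w * nu)
d = 0.038 mm = 0.000038 m
rho_s - rho_w = 2678 - 1025 = 1653
Numerator = 1653 * 9.81 * (0.000038)^2 = 0.000023415803
Denominator = 18 * 1025 * 1e-6 = 0.018450
w = 0.001269 m/s

0.001269


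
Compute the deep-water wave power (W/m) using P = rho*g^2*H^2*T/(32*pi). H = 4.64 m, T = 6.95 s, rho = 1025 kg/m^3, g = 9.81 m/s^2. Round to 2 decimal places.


P = rho * g^2 * H^2 * T / (32 * pi)
P = 1025 * 9.81^2 * 4.64^2 * 6.95 / (32 * pi)
P = 1025 * 96.2361 * 21.5296 * 6.95 / 100.53096
P = 146819.18 W/m

146819.18


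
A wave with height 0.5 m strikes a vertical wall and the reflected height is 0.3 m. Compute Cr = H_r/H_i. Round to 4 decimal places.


Cr = H_r / H_i
Cr = 0.3 / 0.5
Cr = 0.6000

0.6000


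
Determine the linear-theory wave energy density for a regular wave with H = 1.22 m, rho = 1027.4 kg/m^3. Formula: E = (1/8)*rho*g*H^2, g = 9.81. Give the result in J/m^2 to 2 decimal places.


E = (1/8) * rho * g * H^2
E = (1/8) * 1027.4 * 9.81 * 1.22^2
E = 0.125 * 1027.4 * 9.81 * 1.4884
E = 1875.16 J/m^2

1875.16


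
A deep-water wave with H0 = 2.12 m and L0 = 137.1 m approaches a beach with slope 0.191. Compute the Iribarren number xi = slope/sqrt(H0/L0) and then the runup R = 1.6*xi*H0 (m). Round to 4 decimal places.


xi = slope / sqrt(H0/L0)
H0/L0 = 2.12/137.1 = 0.015463
sqrt(0.015463) = 0.124351
xi = 0.191 / 0.124351 = 1.535975
R = 1.6 * xi * H0 = 1.6 * 1.535975 * 2.12
R = 5.2100 m

5.2100


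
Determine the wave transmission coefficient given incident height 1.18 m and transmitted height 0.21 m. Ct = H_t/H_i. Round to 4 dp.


Ct = H_t / H_i
Ct = 0.21 / 1.18
Ct = 0.1780

0.1780


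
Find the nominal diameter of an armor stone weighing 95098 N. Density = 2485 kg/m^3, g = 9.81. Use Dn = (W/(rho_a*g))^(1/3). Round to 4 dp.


V = W / (rho_a * g)
V = 95098 / (2485 * 9.81)
V = 95098 / 24377.85
V = 3.901000 m^3
Dn = V^(1/3) = 3.901000^(1/3)
Dn = 1.5742 m

1.5742


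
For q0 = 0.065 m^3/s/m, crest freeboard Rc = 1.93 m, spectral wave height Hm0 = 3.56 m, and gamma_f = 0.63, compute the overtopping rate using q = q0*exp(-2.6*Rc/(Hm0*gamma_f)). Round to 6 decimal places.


q = q0 * exp(-2.6 * Rc / (Hm0 * gamma_f))
Exponent = -2.6 * 1.93 / (3.56 * 0.63)
= -2.6 * 1.93 / 2.2428
= -2.237382
exp(-2.237382) = 0.106738
q = 0.065 * 0.106738
q = 0.006938 m^3/s/m

0.006938
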